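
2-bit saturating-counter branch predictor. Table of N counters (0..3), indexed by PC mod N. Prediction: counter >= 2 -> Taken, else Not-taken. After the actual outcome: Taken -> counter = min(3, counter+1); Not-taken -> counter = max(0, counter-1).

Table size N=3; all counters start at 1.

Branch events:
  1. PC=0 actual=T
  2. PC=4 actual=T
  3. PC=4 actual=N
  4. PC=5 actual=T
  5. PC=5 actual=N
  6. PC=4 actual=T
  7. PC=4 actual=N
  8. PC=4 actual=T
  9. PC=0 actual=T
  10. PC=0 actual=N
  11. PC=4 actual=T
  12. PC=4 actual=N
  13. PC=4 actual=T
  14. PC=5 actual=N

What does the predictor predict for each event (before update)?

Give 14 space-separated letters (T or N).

Ev 1: PC=0 idx=0 pred=N actual=T -> ctr[0]=2
Ev 2: PC=4 idx=1 pred=N actual=T -> ctr[1]=2
Ev 3: PC=4 idx=1 pred=T actual=N -> ctr[1]=1
Ev 4: PC=5 idx=2 pred=N actual=T -> ctr[2]=2
Ev 5: PC=5 idx=2 pred=T actual=N -> ctr[2]=1
Ev 6: PC=4 idx=1 pred=N actual=T -> ctr[1]=2
Ev 7: PC=4 idx=1 pred=T actual=N -> ctr[1]=1
Ev 8: PC=4 idx=1 pred=N actual=T -> ctr[1]=2
Ev 9: PC=0 idx=0 pred=T actual=T -> ctr[0]=3
Ev 10: PC=0 idx=0 pred=T actual=N -> ctr[0]=2
Ev 11: PC=4 idx=1 pred=T actual=T -> ctr[1]=3
Ev 12: PC=4 idx=1 pred=T actual=N -> ctr[1]=2
Ev 13: PC=4 idx=1 pred=T actual=T -> ctr[1]=3
Ev 14: PC=5 idx=2 pred=N actual=N -> ctr[2]=0

Answer: N N T N T N T N T T T T T N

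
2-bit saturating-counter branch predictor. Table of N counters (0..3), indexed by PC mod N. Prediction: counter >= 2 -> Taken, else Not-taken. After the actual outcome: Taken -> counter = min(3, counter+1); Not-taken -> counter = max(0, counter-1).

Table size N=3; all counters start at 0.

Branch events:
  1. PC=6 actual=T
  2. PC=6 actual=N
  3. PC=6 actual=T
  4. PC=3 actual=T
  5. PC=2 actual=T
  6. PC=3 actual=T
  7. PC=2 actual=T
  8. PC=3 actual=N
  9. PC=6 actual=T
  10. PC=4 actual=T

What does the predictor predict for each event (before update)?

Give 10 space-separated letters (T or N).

Ev 1: PC=6 idx=0 pred=N actual=T -> ctr[0]=1
Ev 2: PC=6 idx=0 pred=N actual=N -> ctr[0]=0
Ev 3: PC=6 idx=0 pred=N actual=T -> ctr[0]=1
Ev 4: PC=3 idx=0 pred=N actual=T -> ctr[0]=2
Ev 5: PC=2 idx=2 pred=N actual=T -> ctr[2]=1
Ev 6: PC=3 idx=0 pred=T actual=T -> ctr[0]=3
Ev 7: PC=2 idx=2 pred=N actual=T -> ctr[2]=2
Ev 8: PC=3 idx=0 pred=T actual=N -> ctr[0]=2
Ev 9: PC=6 idx=0 pred=T actual=T -> ctr[0]=3
Ev 10: PC=4 idx=1 pred=N actual=T -> ctr[1]=1

Answer: N N N N N T N T T N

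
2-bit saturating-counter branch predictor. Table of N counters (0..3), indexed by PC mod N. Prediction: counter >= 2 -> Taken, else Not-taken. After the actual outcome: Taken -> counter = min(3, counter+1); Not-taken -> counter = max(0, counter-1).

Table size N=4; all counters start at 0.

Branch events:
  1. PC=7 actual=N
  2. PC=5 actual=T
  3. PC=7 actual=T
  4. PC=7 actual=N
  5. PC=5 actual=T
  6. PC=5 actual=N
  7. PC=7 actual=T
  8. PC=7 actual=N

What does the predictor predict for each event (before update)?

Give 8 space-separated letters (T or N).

Answer: N N N N N T N N

Derivation:
Ev 1: PC=7 idx=3 pred=N actual=N -> ctr[3]=0
Ev 2: PC=5 idx=1 pred=N actual=T -> ctr[1]=1
Ev 3: PC=7 idx=3 pred=N actual=T -> ctr[3]=1
Ev 4: PC=7 idx=3 pred=N actual=N -> ctr[3]=0
Ev 5: PC=5 idx=1 pred=N actual=T -> ctr[1]=2
Ev 6: PC=5 idx=1 pred=T actual=N -> ctr[1]=1
Ev 7: PC=7 idx=3 pred=N actual=T -> ctr[3]=1
Ev 8: PC=7 idx=3 pred=N actual=N -> ctr[3]=0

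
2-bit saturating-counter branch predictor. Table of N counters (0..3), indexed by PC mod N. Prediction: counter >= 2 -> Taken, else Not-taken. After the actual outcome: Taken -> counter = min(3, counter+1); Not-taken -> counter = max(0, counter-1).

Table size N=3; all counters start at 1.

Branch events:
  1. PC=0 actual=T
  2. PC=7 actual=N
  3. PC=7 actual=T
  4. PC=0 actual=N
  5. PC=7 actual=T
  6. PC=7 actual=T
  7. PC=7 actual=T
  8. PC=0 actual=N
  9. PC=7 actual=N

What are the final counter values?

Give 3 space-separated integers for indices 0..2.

Answer: 0 2 1

Derivation:
Ev 1: PC=0 idx=0 pred=N actual=T -> ctr[0]=2
Ev 2: PC=7 idx=1 pred=N actual=N -> ctr[1]=0
Ev 3: PC=7 idx=1 pred=N actual=T -> ctr[1]=1
Ev 4: PC=0 idx=0 pred=T actual=N -> ctr[0]=1
Ev 5: PC=7 idx=1 pred=N actual=T -> ctr[1]=2
Ev 6: PC=7 idx=1 pred=T actual=T -> ctr[1]=3
Ev 7: PC=7 idx=1 pred=T actual=T -> ctr[1]=3
Ev 8: PC=0 idx=0 pred=N actual=N -> ctr[0]=0
Ev 9: PC=7 idx=1 pred=T actual=N -> ctr[1]=2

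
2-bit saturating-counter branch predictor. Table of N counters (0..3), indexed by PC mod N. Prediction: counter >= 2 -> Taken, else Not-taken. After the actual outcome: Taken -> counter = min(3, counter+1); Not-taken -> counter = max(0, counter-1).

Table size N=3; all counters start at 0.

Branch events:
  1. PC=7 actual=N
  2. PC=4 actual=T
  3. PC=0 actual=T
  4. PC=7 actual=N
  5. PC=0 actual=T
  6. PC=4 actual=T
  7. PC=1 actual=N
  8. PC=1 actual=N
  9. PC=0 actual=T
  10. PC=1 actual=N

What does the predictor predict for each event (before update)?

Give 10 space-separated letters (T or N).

Answer: N N N N N N N N T N

Derivation:
Ev 1: PC=7 idx=1 pred=N actual=N -> ctr[1]=0
Ev 2: PC=4 idx=1 pred=N actual=T -> ctr[1]=1
Ev 3: PC=0 idx=0 pred=N actual=T -> ctr[0]=1
Ev 4: PC=7 idx=1 pred=N actual=N -> ctr[1]=0
Ev 5: PC=0 idx=0 pred=N actual=T -> ctr[0]=2
Ev 6: PC=4 idx=1 pred=N actual=T -> ctr[1]=1
Ev 7: PC=1 idx=1 pred=N actual=N -> ctr[1]=0
Ev 8: PC=1 idx=1 pred=N actual=N -> ctr[1]=0
Ev 9: PC=0 idx=0 pred=T actual=T -> ctr[0]=3
Ev 10: PC=1 idx=1 pred=N actual=N -> ctr[1]=0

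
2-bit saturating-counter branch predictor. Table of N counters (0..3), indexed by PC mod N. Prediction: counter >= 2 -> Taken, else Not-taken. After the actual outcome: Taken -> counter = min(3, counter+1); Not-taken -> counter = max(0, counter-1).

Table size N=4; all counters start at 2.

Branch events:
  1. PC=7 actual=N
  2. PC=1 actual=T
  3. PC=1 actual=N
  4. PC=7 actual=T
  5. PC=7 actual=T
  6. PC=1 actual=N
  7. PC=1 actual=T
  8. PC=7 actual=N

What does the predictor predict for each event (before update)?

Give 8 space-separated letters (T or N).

Ev 1: PC=7 idx=3 pred=T actual=N -> ctr[3]=1
Ev 2: PC=1 idx=1 pred=T actual=T -> ctr[1]=3
Ev 3: PC=1 idx=1 pred=T actual=N -> ctr[1]=2
Ev 4: PC=7 idx=3 pred=N actual=T -> ctr[3]=2
Ev 5: PC=7 idx=3 pred=T actual=T -> ctr[3]=3
Ev 6: PC=1 idx=1 pred=T actual=N -> ctr[1]=1
Ev 7: PC=1 idx=1 pred=N actual=T -> ctr[1]=2
Ev 8: PC=7 idx=3 pred=T actual=N -> ctr[3]=2

Answer: T T T N T T N T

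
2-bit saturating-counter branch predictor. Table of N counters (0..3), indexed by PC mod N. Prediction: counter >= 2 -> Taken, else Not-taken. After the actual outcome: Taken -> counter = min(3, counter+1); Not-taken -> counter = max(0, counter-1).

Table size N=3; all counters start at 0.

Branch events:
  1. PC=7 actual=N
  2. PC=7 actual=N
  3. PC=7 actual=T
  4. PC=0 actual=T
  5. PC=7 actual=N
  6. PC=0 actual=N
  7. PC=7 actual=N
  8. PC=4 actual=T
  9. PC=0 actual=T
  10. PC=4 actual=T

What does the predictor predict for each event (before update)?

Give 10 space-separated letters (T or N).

Answer: N N N N N N N N N N

Derivation:
Ev 1: PC=7 idx=1 pred=N actual=N -> ctr[1]=0
Ev 2: PC=7 idx=1 pred=N actual=N -> ctr[1]=0
Ev 3: PC=7 idx=1 pred=N actual=T -> ctr[1]=1
Ev 4: PC=0 idx=0 pred=N actual=T -> ctr[0]=1
Ev 5: PC=7 idx=1 pred=N actual=N -> ctr[1]=0
Ev 6: PC=0 idx=0 pred=N actual=N -> ctr[0]=0
Ev 7: PC=7 idx=1 pred=N actual=N -> ctr[1]=0
Ev 8: PC=4 idx=1 pred=N actual=T -> ctr[1]=1
Ev 9: PC=0 idx=0 pred=N actual=T -> ctr[0]=1
Ev 10: PC=4 idx=1 pred=N actual=T -> ctr[1]=2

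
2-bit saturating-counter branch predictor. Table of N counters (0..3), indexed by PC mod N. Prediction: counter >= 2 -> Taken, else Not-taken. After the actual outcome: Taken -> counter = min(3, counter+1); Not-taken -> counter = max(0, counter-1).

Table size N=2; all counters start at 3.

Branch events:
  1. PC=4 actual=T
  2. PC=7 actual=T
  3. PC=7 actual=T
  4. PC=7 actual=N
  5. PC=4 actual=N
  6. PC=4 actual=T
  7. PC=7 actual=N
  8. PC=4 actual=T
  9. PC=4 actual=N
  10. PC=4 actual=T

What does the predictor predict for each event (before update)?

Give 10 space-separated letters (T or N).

Ev 1: PC=4 idx=0 pred=T actual=T -> ctr[0]=3
Ev 2: PC=7 idx=1 pred=T actual=T -> ctr[1]=3
Ev 3: PC=7 idx=1 pred=T actual=T -> ctr[1]=3
Ev 4: PC=7 idx=1 pred=T actual=N -> ctr[1]=2
Ev 5: PC=4 idx=0 pred=T actual=N -> ctr[0]=2
Ev 6: PC=4 idx=0 pred=T actual=T -> ctr[0]=3
Ev 7: PC=7 idx=1 pred=T actual=N -> ctr[1]=1
Ev 8: PC=4 idx=0 pred=T actual=T -> ctr[0]=3
Ev 9: PC=4 idx=0 pred=T actual=N -> ctr[0]=2
Ev 10: PC=4 idx=0 pred=T actual=T -> ctr[0]=3

Answer: T T T T T T T T T T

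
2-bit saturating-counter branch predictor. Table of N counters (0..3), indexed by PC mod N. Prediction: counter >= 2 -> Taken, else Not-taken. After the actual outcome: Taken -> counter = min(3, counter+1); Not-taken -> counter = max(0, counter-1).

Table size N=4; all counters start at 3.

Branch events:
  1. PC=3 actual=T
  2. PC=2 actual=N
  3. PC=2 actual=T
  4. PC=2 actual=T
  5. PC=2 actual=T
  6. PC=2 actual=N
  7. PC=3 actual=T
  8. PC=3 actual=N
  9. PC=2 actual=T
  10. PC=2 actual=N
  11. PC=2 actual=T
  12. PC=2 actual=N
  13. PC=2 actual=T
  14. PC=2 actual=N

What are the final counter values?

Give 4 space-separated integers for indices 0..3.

Answer: 3 3 2 2

Derivation:
Ev 1: PC=3 idx=3 pred=T actual=T -> ctr[3]=3
Ev 2: PC=2 idx=2 pred=T actual=N -> ctr[2]=2
Ev 3: PC=2 idx=2 pred=T actual=T -> ctr[2]=3
Ev 4: PC=2 idx=2 pred=T actual=T -> ctr[2]=3
Ev 5: PC=2 idx=2 pred=T actual=T -> ctr[2]=3
Ev 6: PC=2 idx=2 pred=T actual=N -> ctr[2]=2
Ev 7: PC=3 idx=3 pred=T actual=T -> ctr[3]=3
Ev 8: PC=3 idx=3 pred=T actual=N -> ctr[3]=2
Ev 9: PC=2 idx=2 pred=T actual=T -> ctr[2]=3
Ev 10: PC=2 idx=2 pred=T actual=N -> ctr[2]=2
Ev 11: PC=2 idx=2 pred=T actual=T -> ctr[2]=3
Ev 12: PC=2 idx=2 pred=T actual=N -> ctr[2]=2
Ev 13: PC=2 idx=2 pred=T actual=T -> ctr[2]=3
Ev 14: PC=2 idx=2 pred=T actual=N -> ctr[2]=2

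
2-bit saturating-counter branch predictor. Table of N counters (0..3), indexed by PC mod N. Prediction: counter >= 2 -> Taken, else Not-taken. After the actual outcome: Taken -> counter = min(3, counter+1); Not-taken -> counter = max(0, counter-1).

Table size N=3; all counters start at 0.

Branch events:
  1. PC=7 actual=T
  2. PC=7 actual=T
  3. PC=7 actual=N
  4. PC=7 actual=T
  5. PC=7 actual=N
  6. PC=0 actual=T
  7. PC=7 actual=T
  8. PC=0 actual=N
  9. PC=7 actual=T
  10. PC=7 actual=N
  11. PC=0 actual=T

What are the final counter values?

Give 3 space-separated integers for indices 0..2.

Ev 1: PC=7 idx=1 pred=N actual=T -> ctr[1]=1
Ev 2: PC=7 idx=1 pred=N actual=T -> ctr[1]=2
Ev 3: PC=7 idx=1 pred=T actual=N -> ctr[1]=1
Ev 4: PC=7 idx=1 pred=N actual=T -> ctr[1]=2
Ev 5: PC=7 idx=1 pred=T actual=N -> ctr[1]=1
Ev 6: PC=0 idx=0 pred=N actual=T -> ctr[0]=1
Ev 7: PC=7 idx=1 pred=N actual=T -> ctr[1]=2
Ev 8: PC=0 idx=0 pred=N actual=N -> ctr[0]=0
Ev 9: PC=7 idx=1 pred=T actual=T -> ctr[1]=3
Ev 10: PC=7 idx=1 pred=T actual=N -> ctr[1]=2
Ev 11: PC=0 idx=0 pred=N actual=T -> ctr[0]=1

Answer: 1 2 0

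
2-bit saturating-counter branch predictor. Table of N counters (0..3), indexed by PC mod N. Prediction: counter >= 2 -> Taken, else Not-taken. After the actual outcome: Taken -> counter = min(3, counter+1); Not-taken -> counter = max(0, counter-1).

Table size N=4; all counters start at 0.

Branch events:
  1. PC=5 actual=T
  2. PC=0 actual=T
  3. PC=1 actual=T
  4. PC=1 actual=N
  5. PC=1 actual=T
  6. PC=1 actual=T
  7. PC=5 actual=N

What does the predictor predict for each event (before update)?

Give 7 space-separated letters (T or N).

Answer: N N N T N T T

Derivation:
Ev 1: PC=5 idx=1 pred=N actual=T -> ctr[1]=1
Ev 2: PC=0 idx=0 pred=N actual=T -> ctr[0]=1
Ev 3: PC=1 idx=1 pred=N actual=T -> ctr[1]=2
Ev 4: PC=1 idx=1 pred=T actual=N -> ctr[1]=1
Ev 5: PC=1 idx=1 pred=N actual=T -> ctr[1]=2
Ev 6: PC=1 idx=1 pred=T actual=T -> ctr[1]=3
Ev 7: PC=5 idx=1 pred=T actual=N -> ctr[1]=2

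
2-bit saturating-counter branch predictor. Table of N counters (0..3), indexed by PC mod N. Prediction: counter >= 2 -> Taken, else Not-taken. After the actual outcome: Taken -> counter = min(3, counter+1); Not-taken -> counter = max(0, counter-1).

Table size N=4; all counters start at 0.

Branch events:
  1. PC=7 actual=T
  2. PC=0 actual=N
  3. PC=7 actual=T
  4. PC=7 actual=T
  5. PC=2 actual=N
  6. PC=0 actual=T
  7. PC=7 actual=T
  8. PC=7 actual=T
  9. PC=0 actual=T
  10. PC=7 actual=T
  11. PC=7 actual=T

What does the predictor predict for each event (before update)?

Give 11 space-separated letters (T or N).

Answer: N N N T N N T T N T T

Derivation:
Ev 1: PC=7 idx=3 pred=N actual=T -> ctr[3]=1
Ev 2: PC=0 idx=0 pred=N actual=N -> ctr[0]=0
Ev 3: PC=7 idx=3 pred=N actual=T -> ctr[3]=2
Ev 4: PC=7 idx=3 pred=T actual=T -> ctr[3]=3
Ev 5: PC=2 idx=2 pred=N actual=N -> ctr[2]=0
Ev 6: PC=0 idx=0 pred=N actual=T -> ctr[0]=1
Ev 7: PC=7 idx=3 pred=T actual=T -> ctr[3]=3
Ev 8: PC=7 idx=3 pred=T actual=T -> ctr[3]=3
Ev 9: PC=0 idx=0 pred=N actual=T -> ctr[0]=2
Ev 10: PC=7 idx=3 pred=T actual=T -> ctr[3]=3
Ev 11: PC=7 idx=3 pred=T actual=T -> ctr[3]=3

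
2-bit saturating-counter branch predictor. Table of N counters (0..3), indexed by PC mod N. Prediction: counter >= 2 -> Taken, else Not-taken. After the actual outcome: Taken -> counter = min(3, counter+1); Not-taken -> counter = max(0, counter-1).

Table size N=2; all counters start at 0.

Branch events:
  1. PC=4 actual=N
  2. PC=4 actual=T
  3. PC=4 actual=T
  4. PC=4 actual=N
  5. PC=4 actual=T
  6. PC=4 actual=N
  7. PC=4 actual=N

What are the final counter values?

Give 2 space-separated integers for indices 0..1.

Answer: 0 0

Derivation:
Ev 1: PC=4 idx=0 pred=N actual=N -> ctr[0]=0
Ev 2: PC=4 idx=0 pred=N actual=T -> ctr[0]=1
Ev 3: PC=4 idx=0 pred=N actual=T -> ctr[0]=2
Ev 4: PC=4 idx=0 pred=T actual=N -> ctr[0]=1
Ev 5: PC=4 idx=0 pred=N actual=T -> ctr[0]=2
Ev 6: PC=4 idx=0 pred=T actual=N -> ctr[0]=1
Ev 7: PC=4 idx=0 pred=N actual=N -> ctr[0]=0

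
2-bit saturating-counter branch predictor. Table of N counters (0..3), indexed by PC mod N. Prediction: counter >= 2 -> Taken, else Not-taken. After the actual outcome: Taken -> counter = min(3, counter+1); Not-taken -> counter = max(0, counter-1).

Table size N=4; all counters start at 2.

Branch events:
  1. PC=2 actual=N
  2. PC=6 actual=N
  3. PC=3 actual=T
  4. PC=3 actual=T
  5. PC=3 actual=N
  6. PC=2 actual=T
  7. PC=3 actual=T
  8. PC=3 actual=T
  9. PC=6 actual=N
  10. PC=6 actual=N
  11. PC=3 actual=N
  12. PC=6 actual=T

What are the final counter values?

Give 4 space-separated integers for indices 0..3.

Answer: 2 2 1 2

Derivation:
Ev 1: PC=2 idx=2 pred=T actual=N -> ctr[2]=1
Ev 2: PC=6 idx=2 pred=N actual=N -> ctr[2]=0
Ev 3: PC=3 idx=3 pred=T actual=T -> ctr[3]=3
Ev 4: PC=3 idx=3 pred=T actual=T -> ctr[3]=3
Ev 5: PC=3 idx=3 pred=T actual=N -> ctr[3]=2
Ev 6: PC=2 idx=2 pred=N actual=T -> ctr[2]=1
Ev 7: PC=3 idx=3 pred=T actual=T -> ctr[3]=3
Ev 8: PC=3 idx=3 pred=T actual=T -> ctr[3]=3
Ev 9: PC=6 idx=2 pred=N actual=N -> ctr[2]=0
Ev 10: PC=6 idx=2 pred=N actual=N -> ctr[2]=0
Ev 11: PC=3 idx=3 pred=T actual=N -> ctr[3]=2
Ev 12: PC=6 idx=2 pred=N actual=T -> ctr[2]=1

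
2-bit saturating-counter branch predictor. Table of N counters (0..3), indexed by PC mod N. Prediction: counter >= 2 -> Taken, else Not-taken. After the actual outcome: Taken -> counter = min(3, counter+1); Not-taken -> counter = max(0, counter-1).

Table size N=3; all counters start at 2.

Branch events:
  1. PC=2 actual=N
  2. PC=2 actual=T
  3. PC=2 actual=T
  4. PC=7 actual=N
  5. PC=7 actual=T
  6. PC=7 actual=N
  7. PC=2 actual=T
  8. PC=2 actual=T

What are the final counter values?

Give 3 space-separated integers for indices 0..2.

Ev 1: PC=2 idx=2 pred=T actual=N -> ctr[2]=1
Ev 2: PC=2 idx=2 pred=N actual=T -> ctr[2]=2
Ev 3: PC=2 idx=2 pred=T actual=T -> ctr[2]=3
Ev 4: PC=7 idx=1 pred=T actual=N -> ctr[1]=1
Ev 5: PC=7 idx=1 pred=N actual=T -> ctr[1]=2
Ev 6: PC=7 idx=1 pred=T actual=N -> ctr[1]=1
Ev 7: PC=2 idx=2 pred=T actual=T -> ctr[2]=3
Ev 8: PC=2 idx=2 pred=T actual=T -> ctr[2]=3

Answer: 2 1 3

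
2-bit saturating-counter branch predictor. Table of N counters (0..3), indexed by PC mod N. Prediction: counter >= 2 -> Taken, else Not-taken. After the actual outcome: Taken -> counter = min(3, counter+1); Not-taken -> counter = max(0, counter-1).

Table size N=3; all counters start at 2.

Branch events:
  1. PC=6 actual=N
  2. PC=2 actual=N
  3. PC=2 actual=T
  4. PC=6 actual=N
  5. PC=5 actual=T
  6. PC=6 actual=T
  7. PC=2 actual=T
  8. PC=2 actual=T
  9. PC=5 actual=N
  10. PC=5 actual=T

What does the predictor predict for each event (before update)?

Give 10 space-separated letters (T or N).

Answer: T T N N T N T T T T

Derivation:
Ev 1: PC=6 idx=0 pred=T actual=N -> ctr[0]=1
Ev 2: PC=2 idx=2 pred=T actual=N -> ctr[2]=1
Ev 3: PC=2 idx=2 pred=N actual=T -> ctr[2]=2
Ev 4: PC=6 idx=0 pred=N actual=N -> ctr[0]=0
Ev 5: PC=5 idx=2 pred=T actual=T -> ctr[2]=3
Ev 6: PC=6 idx=0 pred=N actual=T -> ctr[0]=1
Ev 7: PC=2 idx=2 pred=T actual=T -> ctr[2]=3
Ev 8: PC=2 idx=2 pred=T actual=T -> ctr[2]=3
Ev 9: PC=5 idx=2 pred=T actual=N -> ctr[2]=2
Ev 10: PC=5 idx=2 pred=T actual=T -> ctr[2]=3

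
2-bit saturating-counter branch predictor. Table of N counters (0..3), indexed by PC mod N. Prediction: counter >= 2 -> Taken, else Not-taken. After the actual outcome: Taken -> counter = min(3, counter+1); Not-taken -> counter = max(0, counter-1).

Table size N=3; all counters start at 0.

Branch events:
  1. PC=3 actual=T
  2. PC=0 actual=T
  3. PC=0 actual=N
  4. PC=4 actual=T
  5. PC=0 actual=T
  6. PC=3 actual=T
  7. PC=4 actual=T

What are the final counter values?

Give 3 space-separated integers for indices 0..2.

Ev 1: PC=3 idx=0 pred=N actual=T -> ctr[0]=1
Ev 2: PC=0 idx=0 pred=N actual=T -> ctr[0]=2
Ev 3: PC=0 idx=0 pred=T actual=N -> ctr[0]=1
Ev 4: PC=4 idx=1 pred=N actual=T -> ctr[1]=1
Ev 5: PC=0 idx=0 pred=N actual=T -> ctr[0]=2
Ev 6: PC=3 idx=0 pred=T actual=T -> ctr[0]=3
Ev 7: PC=4 idx=1 pred=N actual=T -> ctr[1]=2

Answer: 3 2 0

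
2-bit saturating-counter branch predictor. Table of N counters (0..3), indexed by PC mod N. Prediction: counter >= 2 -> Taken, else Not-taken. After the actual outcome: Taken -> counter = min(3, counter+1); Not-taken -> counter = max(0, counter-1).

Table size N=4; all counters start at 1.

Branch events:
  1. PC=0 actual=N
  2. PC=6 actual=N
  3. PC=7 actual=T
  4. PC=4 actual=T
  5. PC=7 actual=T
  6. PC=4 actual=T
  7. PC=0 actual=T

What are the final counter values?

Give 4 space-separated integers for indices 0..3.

Ev 1: PC=0 idx=0 pred=N actual=N -> ctr[0]=0
Ev 2: PC=6 idx=2 pred=N actual=N -> ctr[2]=0
Ev 3: PC=7 idx=3 pred=N actual=T -> ctr[3]=2
Ev 4: PC=4 idx=0 pred=N actual=T -> ctr[0]=1
Ev 5: PC=7 idx=3 pred=T actual=T -> ctr[3]=3
Ev 6: PC=4 idx=0 pred=N actual=T -> ctr[0]=2
Ev 7: PC=0 idx=0 pred=T actual=T -> ctr[0]=3

Answer: 3 1 0 3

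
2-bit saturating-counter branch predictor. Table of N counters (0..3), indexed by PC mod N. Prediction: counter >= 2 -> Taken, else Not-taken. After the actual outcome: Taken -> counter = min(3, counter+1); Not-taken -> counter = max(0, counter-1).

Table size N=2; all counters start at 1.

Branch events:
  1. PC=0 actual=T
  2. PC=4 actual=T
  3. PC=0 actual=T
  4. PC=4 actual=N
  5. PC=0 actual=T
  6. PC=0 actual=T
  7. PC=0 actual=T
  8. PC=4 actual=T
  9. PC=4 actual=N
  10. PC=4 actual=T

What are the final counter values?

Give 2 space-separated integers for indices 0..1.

Answer: 3 1

Derivation:
Ev 1: PC=0 idx=0 pred=N actual=T -> ctr[0]=2
Ev 2: PC=4 idx=0 pred=T actual=T -> ctr[0]=3
Ev 3: PC=0 idx=0 pred=T actual=T -> ctr[0]=3
Ev 4: PC=4 idx=0 pred=T actual=N -> ctr[0]=2
Ev 5: PC=0 idx=0 pred=T actual=T -> ctr[0]=3
Ev 6: PC=0 idx=0 pred=T actual=T -> ctr[0]=3
Ev 7: PC=0 idx=0 pred=T actual=T -> ctr[0]=3
Ev 8: PC=4 idx=0 pred=T actual=T -> ctr[0]=3
Ev 9: PC=4 idx=0 pred=T actual=N -> ctr[0]=2
Ev 10: PC=4 idx=0 pred=T actual=T -> ctr[0]=3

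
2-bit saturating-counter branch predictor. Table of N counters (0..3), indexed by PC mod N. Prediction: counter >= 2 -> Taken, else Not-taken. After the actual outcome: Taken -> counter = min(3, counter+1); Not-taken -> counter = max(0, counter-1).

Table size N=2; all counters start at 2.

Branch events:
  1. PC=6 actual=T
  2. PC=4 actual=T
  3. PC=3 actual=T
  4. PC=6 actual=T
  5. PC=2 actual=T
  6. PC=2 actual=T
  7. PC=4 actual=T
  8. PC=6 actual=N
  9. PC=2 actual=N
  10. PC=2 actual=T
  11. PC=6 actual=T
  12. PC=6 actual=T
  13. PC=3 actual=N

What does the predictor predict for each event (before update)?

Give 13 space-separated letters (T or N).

Ev 1: PC=6 idx=0 pred=T actual=T -> ctr[0]=3
Ev 2: PC=4 idx=0 pred=T actual=T -> ctr[0]=3
Ev 3: PC=3 idx=1 pred=T actual=T -> ctr[1]=3
Ev 4: PC=6 idx=0 pred=T actual=T -> ctr[0]=3
Ev 5: PC=2 idx=0 pred=T actual=T -> ctr[0]=3
Ev 6: PC=2 idx=0 pred=T actual=T -> ctr[0]=3
Ev 7: PC=4 idx=0 pred=T actual=T -> ctr[0]=3
Ev 8: PC=6 idx=0 pred=T actual=N -> ctr[0]=2
Ev 9: PC=2 idx=0 pred=T actual=N -> ctr[0]=1
Ev 10: PC=2 idx=0 pred=N actual=T -> ctr[0]=2
Ev 11: PC=6 idx=0 pred=T actual=T -> ctr[0]=3
Ev 12: PC=6 idx=0 pred=T actual=T -> ctr[0]=3
Ev 13: PC=3 idx=1 pred=T actual=N -> ctr[1]=2

Answer: T T T T T T T T T N T T T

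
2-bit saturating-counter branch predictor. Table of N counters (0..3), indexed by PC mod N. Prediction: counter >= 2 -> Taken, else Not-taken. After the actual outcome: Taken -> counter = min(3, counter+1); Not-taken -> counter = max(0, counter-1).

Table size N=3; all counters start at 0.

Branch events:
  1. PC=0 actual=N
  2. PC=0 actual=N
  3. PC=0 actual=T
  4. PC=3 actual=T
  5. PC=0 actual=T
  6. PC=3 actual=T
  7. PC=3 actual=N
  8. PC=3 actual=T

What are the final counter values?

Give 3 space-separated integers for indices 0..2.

Ev 1: PC=0 idx=0 pred=N actual=N -> ctr[0]=0
Ev 2: PC=0 idx=0 pred=N actual=N -> ctr[0]=0
Ev 3: PC=0 idx=0 pred=N actual=T -> ctr[0]=1
Ev 4: PC=3 idx=0 pred=N actual=T -> ctr[0]=2
Ev 5: PC=0 idx=0 pred=T actual=T -> ctr[0]=3
Ev 6: PC=3 idx=0 pred=T actual=T -> ctr[0]=3
Ev 7: PC=3 idx=0 pred=T actual=N -> ctr[0]=2
Ev 8: PC=3 idx=0 pred=T actual=T -> ctr[0]=3

Answer: 3 0 0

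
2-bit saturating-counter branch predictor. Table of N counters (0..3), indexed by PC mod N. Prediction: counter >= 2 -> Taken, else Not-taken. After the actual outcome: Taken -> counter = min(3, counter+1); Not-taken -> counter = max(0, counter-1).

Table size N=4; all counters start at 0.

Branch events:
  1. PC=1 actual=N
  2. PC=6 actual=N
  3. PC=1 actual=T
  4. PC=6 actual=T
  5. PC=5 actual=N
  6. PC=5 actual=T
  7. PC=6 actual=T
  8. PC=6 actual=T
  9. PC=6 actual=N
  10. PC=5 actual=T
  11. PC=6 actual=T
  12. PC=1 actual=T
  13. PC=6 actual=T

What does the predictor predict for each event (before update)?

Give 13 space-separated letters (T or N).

Ev 1: PC=1 idx=1 pred=N actual=N -> ctr[1]=0
Ev 2: PC=6 idx=2 pred=N actual=N -> ctr[2]=0
Ev 3: PC=1 idx=1 pred=N actual=T -> ctr[1]=1
Ev 4: PC=6 idx=2 pred=N actual=T -> ctr[2]=1
Ev 5: PC=5 idx=1 pred=N actual=N -> ctr[1]=0
Ev 6: PC=5 idx=1 pred=N actual=T -> ctr[1]=1
Ev 7: PC=6 idx=2 pred=N actual=T -> ctr[2]=2
Ev 8: PC=6 idx=2 pred=T actual=T -> ctr[2]=3
Ev 9: PC=6 idx=2 pred=T actual=N -> ctr[2]=2
Ev 10: PC=5 idx=1 pred=N actual=T -> ctr[1]=2
Ev 11: PC=6 idx=2 pred=T actual=T -> ctr[2]=3
Ev 12: PC=1 idx=1 pred=T actual=T -> ctr[1]=3
Ev 13: PC=6 idx=2 pred=T actual=T -> ctr[2]=3

Answer: N N N N N N N T T N T T T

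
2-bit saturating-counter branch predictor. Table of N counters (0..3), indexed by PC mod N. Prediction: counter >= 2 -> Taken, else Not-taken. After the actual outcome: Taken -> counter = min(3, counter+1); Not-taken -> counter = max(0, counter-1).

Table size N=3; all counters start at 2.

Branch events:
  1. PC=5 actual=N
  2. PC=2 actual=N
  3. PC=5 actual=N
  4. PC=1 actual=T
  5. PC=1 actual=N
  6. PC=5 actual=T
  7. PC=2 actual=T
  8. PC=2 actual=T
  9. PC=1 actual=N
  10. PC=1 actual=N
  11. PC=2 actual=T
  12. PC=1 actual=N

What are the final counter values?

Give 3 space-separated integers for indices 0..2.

Ev 1: PC=5 idx=2 pred=T actual=N -> ctr[2]=1
Ev 2: PC=2 idx=2 pred=N actual=N -> ctr[2]=0
Ev 3: PC=5 idx=2 pred=N actual=N -> ctr[2]=0
Ev 4: PC=1 idx=1 pred=T actual=T -> ctr[1]=3
Ev 5: PC=1 idx=1 pred=T actual=N -> ctr[1]=2
Ev 6: PC=5 idx=2 pred=N actual=T -> ctr[2]=1
Ev 7: PC=2 idx=2 pred=N actual=T -> ctr[2]=2
Ev 8: PC=2 idx=2 pred=T actual=T -> ctr[2]=3
Ev 9: PC=1 idx=1 pred=T actual=N -> ctr[1]=1
Ev 10: PC=1 idx=1 pred=N actual=N -> ctr[1]=0
Ev 11: PC=2 idx=2 pred=T actual=T -> ctr[2]=3
Ev 12: PC=1 idx=1 pred=N actual=N -> ctr[1]=0

Answer: 2 0 3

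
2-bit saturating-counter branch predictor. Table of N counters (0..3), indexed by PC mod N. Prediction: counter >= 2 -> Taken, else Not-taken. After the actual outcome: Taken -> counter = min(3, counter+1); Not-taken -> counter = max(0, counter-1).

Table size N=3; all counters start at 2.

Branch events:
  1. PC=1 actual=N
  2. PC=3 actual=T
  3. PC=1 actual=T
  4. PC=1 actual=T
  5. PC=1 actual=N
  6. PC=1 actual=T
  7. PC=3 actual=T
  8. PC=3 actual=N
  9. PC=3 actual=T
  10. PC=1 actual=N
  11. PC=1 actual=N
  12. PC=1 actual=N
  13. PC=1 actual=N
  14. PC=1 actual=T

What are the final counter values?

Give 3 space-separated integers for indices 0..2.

Ev 1: PC=1 idx=1 pred=T actual=N -> ctr[1]=1
Ev 2: PC=3 idx=0 pred=T actual=T -> ctr[0]=3
Ev 3: PC=1 idx=1 pred=N actual=T -> ctr[1]=2
Ev 4: PC=1 idx=1 pred=T actual=T -> ctr[1]=3
Ev 5: PC=1 idx=1 pred=T actual=N -> ctr[1]=2
Ev 6: PC=1 idx=1 pred=T actual=T -> ctr[1]=3
Ev 7: PC=3 idx=0 pred=T actual=T -> ctr[0]=3
Ev 8: PC=3 idx=0 pred=T actual=N -> ctr[0]=2
Ev 9: PC=3 idx=0 pred=T actual=T -> ctr[0]=3
Ev 10: PC=1 idx=1 pred=T actual=N -> ctr[1]=2
Ev 11: PC=1 idx=1 pred=T actual=N -> ctr[1]=1
Ev 12: PC=1 idx=1 pred=N actual=N -> ctr[1]=0
Ev 13: PC=1 idx=1 pred=N actual=N -> ctr[1]=0
Ev 14: PC=1 idx=1 pred=N actual=T -> ctr[1]=1

Answer: 3 1 2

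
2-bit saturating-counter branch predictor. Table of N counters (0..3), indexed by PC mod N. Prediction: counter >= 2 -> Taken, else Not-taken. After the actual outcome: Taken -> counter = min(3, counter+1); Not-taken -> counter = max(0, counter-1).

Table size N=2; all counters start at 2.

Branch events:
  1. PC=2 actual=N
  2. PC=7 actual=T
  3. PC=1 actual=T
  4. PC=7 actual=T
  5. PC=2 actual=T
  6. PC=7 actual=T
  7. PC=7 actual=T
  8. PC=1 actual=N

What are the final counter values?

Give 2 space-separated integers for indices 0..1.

Answer: 2 2

Derivation:
Ev 1: PC=2 idx=0 pred=T actual=N -> ctr[0]=1
Ev 2: PC=7 idx=1 pred=T actual=T -> ctr[1]=3
Ev 3: PC=1 idx=1 pred=T actual=T -> ctr[1]=3
Ev 4: PC=7 idx=1 pred=T actual=T -> ctr[1]=3
Ev 5: PC=2 idx=0 pred=N actual=T -> ctr[0]=2
Ev 6: PC=7 idx=1 pred=T actual=T -> ctr[1]=3
Ev 7: PC=7 idx=1 pred=T actual=T -> ctr[1]=3
Ev 8: PC=1 idx=1 pred=T actual=N -> ctr[1]=2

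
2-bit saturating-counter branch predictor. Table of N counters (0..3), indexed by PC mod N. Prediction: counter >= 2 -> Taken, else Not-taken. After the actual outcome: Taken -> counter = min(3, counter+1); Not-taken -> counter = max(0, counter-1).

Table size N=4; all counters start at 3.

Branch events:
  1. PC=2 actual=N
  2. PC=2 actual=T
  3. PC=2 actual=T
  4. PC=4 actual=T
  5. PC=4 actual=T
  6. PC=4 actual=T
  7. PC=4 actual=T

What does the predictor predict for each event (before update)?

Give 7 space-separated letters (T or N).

Answer: T T T T T T T

Derivation:
Ev 1: PC=2 idx=2 pred=T actual=N -> ctr[2]=2
Ev 2: PC=2 idx=2 pred=T actual=T -> ctr[2]=3
Ev 3: PC=2 idx=2 pred=T actual=T -> ctr[2]=3
Ev 4: PC=4 idx=0 pred=T actual=T -> ctr[0]=3
Ev 5: PC=4 idx=0 pred=T actual=T -> ctr[0]=3
Ev 6: PC=4 idx=0 pred=T actual=T -> ctr[0]=3
Ev 7: PC=4 idx=0 pred=T actual=T -> ctr[0]=3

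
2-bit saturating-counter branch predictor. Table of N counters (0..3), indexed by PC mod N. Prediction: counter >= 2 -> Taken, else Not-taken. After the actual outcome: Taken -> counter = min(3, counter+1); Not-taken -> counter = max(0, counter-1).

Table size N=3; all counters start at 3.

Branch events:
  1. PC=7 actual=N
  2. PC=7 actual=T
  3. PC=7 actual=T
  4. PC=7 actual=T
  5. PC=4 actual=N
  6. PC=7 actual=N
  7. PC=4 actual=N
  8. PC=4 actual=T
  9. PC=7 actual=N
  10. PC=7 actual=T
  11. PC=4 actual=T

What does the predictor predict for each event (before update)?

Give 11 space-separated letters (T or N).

Answer: T T T T T T N N N N N

Derivation:
Ev 1: PC=7 idx=1 pred=T actual=N -> ctr[1]=2
Ev 2: PC=7 idx=1 pred=T actual=T -> ctr[1]=3
Ev 3: PC=7 idx=1 pred=T actual=T -> ctr[1]=3
Ev 4: PC=7 idx=1 pred=T actual=T -> ctr[1]=3
Ev 5: PC=4 idx=1 pred=T actual=N -> ctr[1]=2
Ev 6: PC=7 idx=1 pred=T actual=N -> ctr[1]=1
Ev 7: PC=4 idx=1 pred=N actual=N -> ctr[1]=0
Ev 8: PC=4 idx=1 pred=N actual=T -> ctr[1]=1
Ev 9: PC=7 idx=1 pred=N actual=N -> ctr[1]=0
Ev 10: PC=7 idx=1 pred=N actual=T -> ctr[1]=1
Ev 11: PC=4 idx=1 pred=N actual=T -> ctr[1]=2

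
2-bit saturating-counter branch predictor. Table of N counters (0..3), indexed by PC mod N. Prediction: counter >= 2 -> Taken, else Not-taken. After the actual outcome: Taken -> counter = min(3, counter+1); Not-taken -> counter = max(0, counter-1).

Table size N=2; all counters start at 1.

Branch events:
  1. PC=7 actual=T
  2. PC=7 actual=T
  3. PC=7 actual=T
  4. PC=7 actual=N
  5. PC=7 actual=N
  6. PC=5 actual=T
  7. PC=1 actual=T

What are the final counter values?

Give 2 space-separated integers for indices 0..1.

Ev 1: PC=7 idx=1 pred=N actual=T -> ctr[1]=2
Ev 2: PC=7 idx=1 pred=T actual=T -> ctr[1]=3
Ev 3: PC=7 idx=1 pred=T actual=T -> ctr[1]=3
Ev 4: PC=7 idx=1 pred=T actual=N -> ctr[1]=2
Ev 5: PC=7 idx=1 pred=T actual=N -> ctr[1]=1
Ev 6: PC=5 idx=1 pred=N actual=T -> ctr[1]=2
Ev 7: PC=1 idx=1 pred=T actual=T -> ctr[1]=3

Answer: 1 3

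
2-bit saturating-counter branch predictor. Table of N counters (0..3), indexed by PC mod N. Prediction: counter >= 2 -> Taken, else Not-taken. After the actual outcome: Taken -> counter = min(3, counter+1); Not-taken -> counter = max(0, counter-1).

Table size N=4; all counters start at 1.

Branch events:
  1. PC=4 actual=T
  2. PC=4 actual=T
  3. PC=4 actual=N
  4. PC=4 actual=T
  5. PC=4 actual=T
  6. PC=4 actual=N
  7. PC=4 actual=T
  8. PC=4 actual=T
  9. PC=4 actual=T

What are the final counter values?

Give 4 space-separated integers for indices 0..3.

Ev 1: PC=4 idx=0 pred=N actual=T -> ctr[0]=2
Ev 2: PC=4 idx=0 pred=T actual=T -> ctr[0]=3
Ev 3: PC=4 idx=0 pred=T actual=N -> ctr[0]=2
Ev 4: PC=4 idx=0 pred=T actual=T -> ctr[0]=3
Ev 5: PC=4 idx=0 pred=T actual=T -> ctr[0]=3
Ev 6: PC=4 idx=0 pred=T actual=N -> ctr[0]=2
Ev 7: PC=4 idx=0 pred=T actual=T -> ctr[0]=3
Ev 8: PC=4 idx=0 pred=T actual=T -> ctr[0]=3
Ev 9: PC=4 idx=0 pred=T actual=T -> ctr[0]=3

Answer: 3 1 1 1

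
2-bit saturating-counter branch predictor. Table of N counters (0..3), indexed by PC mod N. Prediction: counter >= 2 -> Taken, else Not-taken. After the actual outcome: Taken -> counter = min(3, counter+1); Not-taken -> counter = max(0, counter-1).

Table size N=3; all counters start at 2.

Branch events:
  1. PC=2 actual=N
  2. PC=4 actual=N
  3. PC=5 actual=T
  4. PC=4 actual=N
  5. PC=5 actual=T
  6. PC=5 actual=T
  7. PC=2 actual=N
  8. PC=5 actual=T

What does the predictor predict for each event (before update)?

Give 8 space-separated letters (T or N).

Answer: T T N N T T T T

Derivation:
Ev 1: PC=2 idx=2 pred=T actual=N -> ctr[2]=1
Ev 2: PC=4 idx=1 pred=T actual=N -> ctr[1]=1
Ev 3: PC=5 idx=2 pred=N actual=T -> ctr[2]=2
Ev 4: PC=4 idx=1 pred=N actual=N -> ctr[1]=0
Ev 5: PC=5 idx=2 pred=T actual=T -> ctr[2]=3
Ev 6: PC=5 idx=2 pred=T actual=T -> ctr[2]=3
Ev 7: PC=2 idx=2 pred=T actual=N -> ctr[2]=2
Ev 8: PC=5 idx=2 pred=T actual=T -> ctr[2]=3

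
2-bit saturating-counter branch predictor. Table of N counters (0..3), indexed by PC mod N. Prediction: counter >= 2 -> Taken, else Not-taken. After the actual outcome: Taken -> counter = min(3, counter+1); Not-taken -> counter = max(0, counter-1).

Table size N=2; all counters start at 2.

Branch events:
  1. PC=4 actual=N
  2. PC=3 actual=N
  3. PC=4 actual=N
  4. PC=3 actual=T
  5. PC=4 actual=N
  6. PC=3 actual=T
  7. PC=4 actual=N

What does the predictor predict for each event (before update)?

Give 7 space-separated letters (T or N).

Ev 1: PC=4 idx=0 pred=T actual=N -> ctr[0]=1
Ev 2: PC=3 idx=1 pred=T actual=N -> ctr[1]=1
Ev 3: PC=4 idx=0 pred=N actual=N -> ctr[0]=0
Ev 4: PC=3 idx=1 pred=N actual=T -> ctr[1]=2
Ev 5: PC=4 idx=0 pred=N actual=N -> ctr[0]=0
Ev 6: PC=3 idx=1 pred=T actual=T -> ctr[1]=3
Ev 7: PC=4 idx=0 pred=N actual=N -> ctr[0]=0

Answer: T T N N N T N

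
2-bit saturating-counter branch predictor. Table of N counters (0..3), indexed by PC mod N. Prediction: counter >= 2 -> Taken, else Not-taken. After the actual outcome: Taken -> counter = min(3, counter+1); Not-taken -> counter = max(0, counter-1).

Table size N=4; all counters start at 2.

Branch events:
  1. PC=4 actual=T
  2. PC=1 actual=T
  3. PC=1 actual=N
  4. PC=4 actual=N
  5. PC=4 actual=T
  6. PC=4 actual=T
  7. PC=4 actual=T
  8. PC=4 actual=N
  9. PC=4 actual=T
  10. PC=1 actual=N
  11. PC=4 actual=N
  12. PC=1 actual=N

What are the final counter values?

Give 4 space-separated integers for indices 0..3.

Answer: 2 0 2 2

Derivation:
Ev 1: PC=4 idx=0 pred=T actual=T -> ctr[0]=3
Ev 2: PC=1 idx=1 pred=T actual=T -> ctr[1]=3
Ev 3: PC=1 idx=1 pred=T actual=N -> ctr[1]=2
Ev 4: PC=4 idx=0 pred=T actual=N -> ctr[0]=2
Ev 5: PC=4 idx=0 pred=T actual=T -> ctr[0]=3
Ev 6: PC=4 idx=0 pred=T actual=T -> ctr[0]=3
Ev 7: PC=4 idx=0 pred=T actual=T -> ctr[0]=3
Ev 8: PC=4 idx=0 pred=T actual=N -> ctr[0]=2
Ev 9: PC=4 idx=0 pred=T actual=T -> ctr[0]=3
Ev 10: PC=1 idx=1 pred=T actual=N -> ctr[1]=1
Ev 11: PC=4 idx=0 pred=T actual=N -> ctr[0]=2
Ev 12: PC=1 idx=1 pred=N actual=N -> ctr[1]=0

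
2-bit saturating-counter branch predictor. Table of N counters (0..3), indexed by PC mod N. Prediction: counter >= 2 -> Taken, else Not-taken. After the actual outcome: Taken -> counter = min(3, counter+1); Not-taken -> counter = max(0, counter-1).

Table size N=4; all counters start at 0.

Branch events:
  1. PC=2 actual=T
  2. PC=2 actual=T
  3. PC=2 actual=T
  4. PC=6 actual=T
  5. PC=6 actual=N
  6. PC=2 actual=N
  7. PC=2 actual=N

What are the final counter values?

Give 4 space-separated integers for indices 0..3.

Ev 1: PC=2 idx=2 pred=N actual=T -> ctr[2]=1
Ev 2: PC=2 idx=2 pred=N actual=T -> ctr[2]=2
Ev 3: PC=2 idx=2 pred=T actual=T -> ctr[2]=3
Ev 4: PC=6 idx=2 pred=T actual=T -> ctr[2]=3
Ev 5: PC=6 idx=2 pred=T actual=N -> ctr[2]=2
Ev 6: PC=2 idx=2 pred=T actual=N -> ctr[2]=1
Ev 7: PC=2 idx=2 pred=N actual=N -> ctr[2]=0

Answer: 0 0 0 0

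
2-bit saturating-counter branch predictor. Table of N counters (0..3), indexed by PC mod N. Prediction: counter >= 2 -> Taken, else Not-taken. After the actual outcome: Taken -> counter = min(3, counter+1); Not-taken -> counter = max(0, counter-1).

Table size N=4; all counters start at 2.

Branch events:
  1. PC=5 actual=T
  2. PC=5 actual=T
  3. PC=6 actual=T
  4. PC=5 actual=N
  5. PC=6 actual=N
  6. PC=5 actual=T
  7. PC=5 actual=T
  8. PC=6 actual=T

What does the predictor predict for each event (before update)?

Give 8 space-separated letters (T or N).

Ev 1: PC=5 idx=1 pred=T actual=T -> ctr[1]=3
Ev 2: PC=5 idx=1 pred=T actual=T -> ctr[1]=3
Ev 3: PC=6 idx=2 pred=T actual=T -> ctr[2]=3
Ev 4: PC=5 idx=1 pred=T actual=N -> ctr[1]=2
Ev 5: PC=6 idx=2 pred=T actual=N -> ctr[2]=2
Ev 6: PC=5 idx=1 pred=T actual=T -> ctr[1]=3
Ev 7: PC=5 idx=1 pred=T actual=T -> ctr[1]=3
Ev 8: PC=6 idx=2 pred=T actual=T -> ctr[2]=3

Answer: T T T T T T T T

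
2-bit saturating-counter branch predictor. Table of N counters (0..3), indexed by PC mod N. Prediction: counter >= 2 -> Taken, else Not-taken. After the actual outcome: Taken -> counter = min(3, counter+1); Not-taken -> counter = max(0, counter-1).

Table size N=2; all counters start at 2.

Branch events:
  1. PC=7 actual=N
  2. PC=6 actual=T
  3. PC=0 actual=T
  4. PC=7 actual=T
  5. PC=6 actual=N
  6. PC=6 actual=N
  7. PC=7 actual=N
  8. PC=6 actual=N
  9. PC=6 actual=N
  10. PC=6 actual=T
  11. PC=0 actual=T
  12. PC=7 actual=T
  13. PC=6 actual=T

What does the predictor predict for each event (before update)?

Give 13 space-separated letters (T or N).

Answer: T T T N T T T N N N N N T

Derivation:
Ev 1: PC=7 idx=1 pred=T actual=N -> ctr[1]=1
Ev 2: PC=6 idx=0 pred=T actual=T -> ctr[0]=3
Ev 3: PC=0 idx=0 pred=T actual=T -> ctr[0]=3
Ev 4: PC=7 idx=1 pred=N actual=T -> ctr[1]=2
Ev 5: PC=6 idx=0 pred=T actual=N -> ctr[0]=2
Ev 6: PC=6 idx=0 pred=T actual=N -> ctr[0]=1
Ev 7: PC=7 idx=1 pred=T actual=N -> ctr[1]=1
Ev 8: PC=6 idx=0 pred=N actual=N -> ctr[0]=0
Ev 9: PC=6 idx=0 pred=N actual=N -> ctr[0]=0
Ev 10: PC=6 idx=0 pred=N actual=T -> ctr[0]=1
Ev 11: PC=0 idx=0 pred=N actual=T -> ctr[0]=2
Ev 12: PC=7 idx=1 pred=N actual=T -> ctr[1]=2
Ev 13: PC=6 idx=0 pred=T actual=T -> ctr[0]=3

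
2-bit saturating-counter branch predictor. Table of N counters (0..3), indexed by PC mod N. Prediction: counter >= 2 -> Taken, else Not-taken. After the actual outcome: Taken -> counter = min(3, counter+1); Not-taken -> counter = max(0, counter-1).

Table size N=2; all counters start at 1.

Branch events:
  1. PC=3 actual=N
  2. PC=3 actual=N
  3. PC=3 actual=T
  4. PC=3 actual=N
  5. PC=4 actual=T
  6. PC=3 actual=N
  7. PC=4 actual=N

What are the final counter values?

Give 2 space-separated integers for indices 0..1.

Ev 1: PC=3 idx=1 pred=N actual=N -> ctr[1]=0
Ev 2: PC=3 idx=1 pred=N actual=N -> ctr[1]=0
Ev 3: PC=3 idx=1 pred=N actual=T -> ctr[1]=1
Ev 4: PC=3 idx=1 pred=N actual=N -> ctr[1]=0
Ev 5: PC=4 idx=0 pred=N actual=T -> ctr[0]=2
Ev 6: PC=3 idx=1 pred=N actual=N -> ctr[1]=0
Ev 7: PC=4 idx=0 pred=T actual=N -> ctr[0]=1

Answer: 1 0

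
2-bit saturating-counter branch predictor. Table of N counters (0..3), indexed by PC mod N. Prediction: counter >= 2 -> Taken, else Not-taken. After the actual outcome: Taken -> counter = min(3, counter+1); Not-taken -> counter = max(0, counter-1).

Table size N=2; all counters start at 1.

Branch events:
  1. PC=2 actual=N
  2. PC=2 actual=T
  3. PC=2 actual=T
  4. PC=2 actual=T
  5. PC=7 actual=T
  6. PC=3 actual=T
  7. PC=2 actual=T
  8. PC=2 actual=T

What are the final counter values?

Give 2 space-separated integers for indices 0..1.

Answer: 3 3

Derivation:
Ev 1: PC=2 idx=0 pred=N actual=N -> ctr[0]=0
Ev 2: PC=2 idx=0 pred=N actual=T -> ctr[0]=1
Ev 3: PC=2 idx=0 pred=N actual=T -> ctr[0]=2
Ev 4: PC=2 idx=0 pred=T actual=T -> ctr[0]=3
Ev 5: PC=7 idx=1 pred=N actual=T -> ctr[1]=2
Ev 6: PC=3 idx=1 pred=T actual=T -> ctr[1]=3
Ev 7: PC=2 idx=0 pred=T actual=T -> ctr[0]=3
Ev 8: PC=2 idx=0 pred=T actual=T -> ctr[0]=3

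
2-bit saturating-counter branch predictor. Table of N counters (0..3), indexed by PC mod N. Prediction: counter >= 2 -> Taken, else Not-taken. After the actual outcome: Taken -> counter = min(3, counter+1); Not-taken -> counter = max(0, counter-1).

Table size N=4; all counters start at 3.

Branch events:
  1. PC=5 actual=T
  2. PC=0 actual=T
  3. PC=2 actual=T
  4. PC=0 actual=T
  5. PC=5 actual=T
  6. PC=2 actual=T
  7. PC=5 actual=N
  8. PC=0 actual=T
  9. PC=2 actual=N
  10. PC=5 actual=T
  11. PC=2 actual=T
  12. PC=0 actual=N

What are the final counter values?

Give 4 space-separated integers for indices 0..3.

Ev 1: PC=5 idx=1 pred=T actual=T -> ctr[1]=3
Ev 2: PC=0 idx=0 pred=T actual=T -> ctr[0]=3
Ev 3: PC=2 idx=2 pred=T actual=T -> ctr[2]=3
Ev 4: PC=0 idx=0 pred=T actual=T -> ctr[0]=3
Ev 5: PC=5 idx=1 pred=T actual=T -> ctr[1]=3
Ev 6: PC=2 idx=2 pred=T actual=T -> ctr[2]=3
Ev 7: PC=5 idx=1 pred=T actual=N -> ctr[1]=2
Ev 8: PC=0 idx=0 pred=T actual=T -> ctr[0]=3
Ev 9: PC=2 idx=2 pred=T actual=N -> ctr[2]=2
Ev 10: PC=5 idx=1 pred=T actual=T -> ctr[1]=3
Ev 11: PC=2 idx=2 pred=T actual=T -> ctr[2]=3
Ev 12: PC=0 idx=0 pred=T actual=N -> ctr[0]=2

Answer: 2 3 3 3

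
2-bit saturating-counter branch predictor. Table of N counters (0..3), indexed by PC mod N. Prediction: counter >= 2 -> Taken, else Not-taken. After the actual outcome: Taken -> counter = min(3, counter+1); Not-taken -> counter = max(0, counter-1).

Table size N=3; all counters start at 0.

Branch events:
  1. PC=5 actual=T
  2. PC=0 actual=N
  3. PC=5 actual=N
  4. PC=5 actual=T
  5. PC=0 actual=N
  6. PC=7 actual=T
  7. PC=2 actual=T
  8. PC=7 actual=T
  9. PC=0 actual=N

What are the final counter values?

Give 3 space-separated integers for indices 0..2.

Answer: 0 2 2

Derivation:
Ev 1: PC=5 idx=2 pred=N actual=T -> ctr[2]=1
Ev 2: PC=0 idx=0 pred=N actual=N -> ctr[0]=0
Ev 3: PC=5 idx=2 pred=N actual=N -> ctr[2]=0
Ev 4: PC=5 idx=2 pred=N actual=T -> ctr[2]=1
Ev 5: PC=0 idx=0 pred=N actual=N -> ctr[0]=0
Ev 6: PC=7 idx=1 pred=N actual=T -> ctr[1]=1
Ev 7: PC=2 idx=2 pred=N actual=T -> ctr[2]=2
Ev 8: PC=7 idx=1 pred=N actual=T -> ctr[1]=2
Ev 9: PC=0 idx=0 pred=N actual=N -> ctr[0]=0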